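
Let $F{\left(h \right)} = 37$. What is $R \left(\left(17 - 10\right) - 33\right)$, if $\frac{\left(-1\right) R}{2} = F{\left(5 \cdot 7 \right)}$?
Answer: $1924$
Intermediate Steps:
$R = -74$ ($R = \left(-2\right) 37 = -74$)
$R \left(\left(17 - 10\right) - 33\right) = - 74 \left(\left(17 - 10\right) - 33\right) = - 74 \left(7 - 33\right) = \left(-74\right) \left(-26\right) = 1924$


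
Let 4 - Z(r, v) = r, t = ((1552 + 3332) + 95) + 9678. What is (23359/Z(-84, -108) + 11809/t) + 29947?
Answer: 38969531807/1289816 ≈ 30213.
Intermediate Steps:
t = 14657 (t = (4884 + 95) + 9678 = 4979 + 9678 = 14657)
Z(r, v) = 4 - r
(23359/Z(-84, -108) + 11809/t) + 29947 = (23359/(4 - 1*(-84)) + 11809/14657) + 29947 = (23359/(4 + 84) + 11809*(1/14657)) + 29947 = (23359/88 + 11809/14657) + 29947 = 343412055/1289816 + 29947 = 38969531807/1289816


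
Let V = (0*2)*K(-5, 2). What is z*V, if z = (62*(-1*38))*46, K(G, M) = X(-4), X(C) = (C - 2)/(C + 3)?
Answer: 0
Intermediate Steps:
X(C) = (-2 + C)/(3 + C)
K(G, M) = 6 (K(G, M) = (-2 - 4)/(3 - 4) = -6/(-1) = -1*(-6) = 6)
z = -108376 (z = (62*(-38))*46 = -2356*46 = -108376)
V = 0 (V = (0*2)*6 = 0*6 = 0)
z*V = -108376*0 = 0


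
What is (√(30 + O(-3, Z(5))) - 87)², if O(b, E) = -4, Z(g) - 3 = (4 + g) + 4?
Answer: (87 - √26)² ≈ 6707.8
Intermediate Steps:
Z(g) = 11 + g (Z(g) = 3 + ((4 + g) + 4) = 3 + (8 + g) = 11 + g)
(√(30 + O(-3, Z(5))) - 87)² = (√(30 - 4) - 87)² = (√26 - 87)² = (-87 + √26)²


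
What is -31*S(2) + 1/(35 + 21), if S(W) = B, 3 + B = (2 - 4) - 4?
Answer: 15625/56 ≈ 279.02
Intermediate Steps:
B = -9 (B = -3 + ((2 - 4) - 4) = -3 + (-2 - 4) = -3 - 6 = -9)
S(W) = -9
-31*S(2) + 1/(35 + 21) = -31*(-9) + 1/(35 + 21) = 279 + 1/56 = 15625/56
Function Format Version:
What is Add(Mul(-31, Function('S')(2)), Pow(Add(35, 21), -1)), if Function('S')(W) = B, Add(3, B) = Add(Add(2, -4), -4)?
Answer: Rational(15625, 56) ≈ 279.02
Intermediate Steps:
B = -9 (B = Add(-3, Add(Add(2, -4), -4)) = Add(-3, Add(-2, -4)) = Add(-3, -6) = -9)
Function('S')(W) = -9
Add(Mul(-31, Function('S')(2)), Pow(Add(35, 21), -1)) = Add(Mul(-31, -9), Pow(Add(35, 21), -1)) = Add(279, Pow(56, -1)) = Add(279, Rational(1, 56)) = Rational(15625, 56)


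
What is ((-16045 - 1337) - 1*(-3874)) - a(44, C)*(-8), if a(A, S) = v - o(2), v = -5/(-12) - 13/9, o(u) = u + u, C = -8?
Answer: -121934/9 ≈ -13548.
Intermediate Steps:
o(u) = 2*u
v = -37/36 (v = -5*(-1/12) - 13*1/9 = 5/12 - 13/9 = -37/36 ≈ -1.0278)
a(A, S) = -181/36 (a(A, S) = -37/36 - 2*2 = -37/36 - 1*4 = -37/36 - 4 = -181/36)
((-16045 - 1337) - 1*(-3874)) - a(44, C)*(-8) = ((-16045 - 1337) - 1*(-3874)) - (-181)*(-8)/36 = (-17382 + 3874) - 1*362/9 = -13508 - 362/9 = -121934/9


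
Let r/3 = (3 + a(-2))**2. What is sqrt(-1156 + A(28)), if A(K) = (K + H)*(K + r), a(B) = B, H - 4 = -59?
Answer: I*sqrt(1993) ≈ 44.643*I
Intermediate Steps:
H = -55 (H = 4 - 59 = -55)
r = 3 (r = 3*(3 - 2)**2 = 3*1**2 = 3*1 = 3)
A(K) = (-55 + K)*(3 + K) (A(K) = (K - 55)*(K + 3) = (-55 + K)*(3 + K))
sqrt(-1156 + A(28)) = sqrt(-1156 + (-165 + 28**2 - 52*28)) = sqrt(-1156 + (-165 + 784 - 1456)) = sqrt(-1156 - 837) = sqrt(-1993) = I*sqrt(1993)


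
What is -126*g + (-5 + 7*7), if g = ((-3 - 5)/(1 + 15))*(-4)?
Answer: -208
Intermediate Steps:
g = 2 (g = -8/16*(-4) = -8*1/16*(-4) = -½*(-4) = 2)
-126*g + (-5 + 7*7) = -126*2 + (-5 + 7*7) = -252 + (-5 + 49) = -252 + 44 = -208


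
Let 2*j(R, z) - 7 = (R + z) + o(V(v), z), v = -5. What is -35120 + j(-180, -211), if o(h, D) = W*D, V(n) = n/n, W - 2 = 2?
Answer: -35734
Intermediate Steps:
W = 4 (W = 2 + 2 = 4)
V(n) = 1
o(h, D) = 4*D
j(R, z) = 7/2 + R/2 + 5*z/2 (j(R, z) = 7/2 + ((R + z) + 4*z)/2 = 7/2 + (R + 5*z)/2 = 7/2 + (R/2 + 5*z/2) = 7/2 + R/2 + 5*z/2)
-35120 + j(-180, -211) = -35120 + (7/2 + (½)*(-180) + (5/2)*(-211)) = -35120 + (7/2 - 90 - 1055/2) = -35120 - 614 = -35734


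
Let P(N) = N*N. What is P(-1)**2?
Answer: 1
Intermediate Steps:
P(N) = N**2
P(-1)**2 = ((-1)**2)**2 = 1**2 = 1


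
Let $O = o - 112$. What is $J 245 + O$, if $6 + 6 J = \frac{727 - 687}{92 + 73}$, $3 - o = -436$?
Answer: $\frac{9098}{99} \approx 91.899$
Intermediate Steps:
$o = 439$ ($o = 3 - -436 = 3 + 436 = 439$)
$O = 327$ ($O = 439 - 112 = 327$)
$J = - \frac{95}{99}$ ($J = -1 + \frac{\left(727 - 687\right) \frac{1}{92 + 73}}{6} = -1 + \frac{40 \cdot \frac{1}{165}}{6} = -1 + \frac{1}{6} \cdot \frac{8}{33} = -1 + \frac{4}{99} = - \frac{95}{99} \approx -0.9596$)
$J 245 + O = \left(- \frac{95}{99}\right) 245 + 327 = - \frac{23275}{99} + 327 = \frac{9098}{99}$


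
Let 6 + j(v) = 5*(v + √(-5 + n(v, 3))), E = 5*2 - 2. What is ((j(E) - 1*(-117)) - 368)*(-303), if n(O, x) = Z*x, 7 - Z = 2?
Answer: 65751 - 1515*√10 ≈ 60960.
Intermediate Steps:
Z = 5 (Z = 7 - 1*2 = 7 - 2 = 5)
E = 8 (E = 10 - 2 = 8)
n(O, x) = 5*x
j(v) = -6 + 5*v + 5*√10 (j(v) = -6 + 5*(v + √(-5 + 5*3)) = -6 + 5*(v + √(-5 + 15)) = -6 + 5*(v + √10) = -6 + (5*v + 5*√10) = -6 + 5*v + 5*√10)
((j(E) - 1*(-117)) - 368)*(-303) = (((-6 + 5*8 + 5*√10) - 1*(-117)) - 368)*(-303) = (((-6 + 40 + 5*√10) + 117) - 368)*(-303) = (((34 + 5*√10) + 117) - 368)*(-303) = ((151 + 5*√10) - 368)*(-303) = (-217 + 5*√10)*(-303) = 65751 - 1515*√10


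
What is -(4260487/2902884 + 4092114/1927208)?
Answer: -627805527721/174826914621 ≈ -3.5910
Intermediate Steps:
-(4260487/2902884 + 4092114/1927208) = -(4260487*(1/2902884) + 4092114*(1/1927208)) = -(4260487/2902884 + 2046057/963604) = -1*627805527721/174826914621 = -627805527721/174826914621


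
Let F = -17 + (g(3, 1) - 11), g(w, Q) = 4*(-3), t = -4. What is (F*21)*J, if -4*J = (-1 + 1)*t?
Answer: 0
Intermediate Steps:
g(w, Q) = -12
J = 0 (J = -(-1 + 1)*(-4)/4 = -0*(-4) = -¼*0 = 0)
F = -40 (F = -17 + (-12 - 11) = -17 - 23 = -40)
(F*21)*J = -40*21*0 = -840*0 = 0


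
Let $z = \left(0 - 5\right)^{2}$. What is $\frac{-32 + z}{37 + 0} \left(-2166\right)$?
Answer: $\frac{15162}{37} \approx 409.78$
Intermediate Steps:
$z = 25$ ($z = \left(-5\right)^{2} = 25$)
$\frac{-32 + z}{37 + 0} \left(-2166\right) = \frac{-32 + 25}{37 + 0} \left(-2166\right) = - \frac{7}{37} \left(-2166\right) = \left(-7\right) \frac{1}{37} \left(-2166\right) = \left(- \frac{7}{37}\right) \left(-2166\right) = \frac{15162}{37}$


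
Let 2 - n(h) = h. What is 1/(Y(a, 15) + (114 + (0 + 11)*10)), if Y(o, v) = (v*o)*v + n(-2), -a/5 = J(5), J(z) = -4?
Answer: 1/4728 ≈ 0.00021151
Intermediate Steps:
n(h) = 2 - h
a = 20 (a = -5*(-4) = 20)
Y(o, v) = 4 + o*v² (Y(o, v) = (v*o)*v + (2 - 1*(-2)) = (o*v)*v + (2 + 2) = o*v² + 4 = 4 + o*v²)
1/(Y(a, 15) + (114 + (0 + 11)*10)) = 1/((4 + 20*15²) + (114 + (0 + 11)*10)) = 1/((4 + 20*225) + (114 + 11*10)) = 1/((4 + 4500) + (114 + 110)) = 1/(4504 + 224) = 1/4728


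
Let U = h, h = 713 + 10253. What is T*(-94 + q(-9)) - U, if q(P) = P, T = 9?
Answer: -11893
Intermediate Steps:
h = 10966
U = 10966
T*(-94 + q(-9)) - U = 9*(-94 - 9) - 1*10966 = 9*(-103) - 10966 = -927 - 10966 = -11893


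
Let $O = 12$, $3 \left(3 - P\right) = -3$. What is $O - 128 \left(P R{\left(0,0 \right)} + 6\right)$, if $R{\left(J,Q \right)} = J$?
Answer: $-756$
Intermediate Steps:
$P = 4$ ($P = 3 - -1 = 3 + 1 = 4$)
$O - 128 \left(P R{\left(0,0 \right)} + 6\right) = 12 - 128 \left(4 \cdot 0 + 6\right) = 12 - 128 \left(0 + 6\right) = 12 - 768 = -756$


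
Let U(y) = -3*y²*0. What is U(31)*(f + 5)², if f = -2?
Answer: 0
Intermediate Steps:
U(y) = 0
U(31)*(f + 5)² = 0*(-2 + 5)² = 0*3² = 0*9 = 0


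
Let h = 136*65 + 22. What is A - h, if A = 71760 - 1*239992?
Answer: -177094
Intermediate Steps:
A = -168232 (A = 71760 - 239992 = -168232)
h = 8862 (h = 8840 + 22 = 8862)
A - h = -168232 - 1*8862 = -168232 - 8862 = -177094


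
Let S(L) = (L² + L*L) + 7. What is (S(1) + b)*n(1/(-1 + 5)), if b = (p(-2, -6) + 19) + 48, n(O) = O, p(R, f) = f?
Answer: 35/2 ≈ 17.500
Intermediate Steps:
S(L) = 7 + 2*L² (S(L) = (L² + L²) + 7 = 2*L² + 7 = 7 + 2*L²)
b = 61 (b = (-6 + 19) + 48 = 13 + 48 = 61)
(S(1) + b)*n(1/(-1 + 5)) = ((7 + 2*1²) + 61)/(-1 + 5) = ((7 + 2*1) + 61)/4 = ((7 + 2) + 61)*(¼) = (9 + 61)*(¼) = 70*(¼) = 35/2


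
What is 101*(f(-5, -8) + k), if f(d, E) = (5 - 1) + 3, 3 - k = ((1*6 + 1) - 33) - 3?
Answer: 3939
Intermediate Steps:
k = 32 (k = 3 - (((1*6 + 1) - 33) - 3) = 3 - (((6 + 1) - 33) - 3) = 3 - ((7 - 33) - 3) = 3 - (-26 - 3) = 3 - 1*(-29) = 3 + 29 = 32)
f(d, E) = 7 (f(d, E) = 4 + 3 = 7)
101*(f(-5, -8) + k) = 101*(7 + 32) = 101*39 = 3939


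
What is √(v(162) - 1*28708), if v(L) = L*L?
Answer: 4*I*√154 ≈ 49.639*I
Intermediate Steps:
v(L) = L²
√(v(162) - 1*28708) = √(162² - 1*28708) = √(26244 - 28708) = √(-2464) = 4*I*√154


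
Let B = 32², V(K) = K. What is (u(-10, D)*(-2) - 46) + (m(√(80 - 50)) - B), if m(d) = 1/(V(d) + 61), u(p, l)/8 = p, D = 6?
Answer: -3358749/3691 - √30/3691 ≈ -909.99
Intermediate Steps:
u(p, l) = 8*p
B = 1024
m(d) = 1/(61 + d) (m(d) = 1/(d + 61) = 1/(61 + d))
(u(-10, D)*(-2) - 46) + (m(√(80 - 50)) - B) = ((8*(-10))*(-2) - 46) + (1/(61 + √(80 - 50)) - 1*1024) = (-80*(-2) - 46) + (1/(61 + √30) - 1024) = (160 - 46) + (-1024 + 1/(61 + √30)) = 114 + (-1024 + 1/(61 + √30)) = -910 + 1/(61 + √30)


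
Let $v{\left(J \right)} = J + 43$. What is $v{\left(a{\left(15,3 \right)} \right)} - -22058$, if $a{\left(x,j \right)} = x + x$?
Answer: $22131$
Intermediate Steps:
$a{\left(x,j \right)} = 2 x$
$v{\left(J \right)} = 43 + J$
$v{\left(a{\left(15,3 \right)} \right)} - -22058 = \left(43 + 2 \cdot 15\right) - -22058 = \left(43 + 30\right) + 22058 = 73 + 22058 = 22131$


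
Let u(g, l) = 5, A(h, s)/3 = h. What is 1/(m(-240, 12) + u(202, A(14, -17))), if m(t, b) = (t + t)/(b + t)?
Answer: 19/135 ≈ 0.14074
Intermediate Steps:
A(h, s) = 3*h
m(t, b) = 2*t/(b + t) (m(t, b) = (2*t)/(b + t) = 2*t/(b + t))
1/(m(-240, 12) + u(202, A(14, -17))) = 1/(2*(-240)/(12 - 240) + 5) = 1/(2*(-240)/(-228) + 5) = 1/(2*(-240)*(-1/228) + 5) = 1/(40/19 + 5) = 1/(135/19) = 19/135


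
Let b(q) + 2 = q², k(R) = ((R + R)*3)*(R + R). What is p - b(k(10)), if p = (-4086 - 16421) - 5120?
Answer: -1465625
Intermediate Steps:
k(R) = 12*R² (k(R) = ((2*R)*3)*(2*R) = (6*R)*(2*R) = 12*R²)
b(q) = -2 + q²
p = -25627 (p = -20507 - 5120 = -25627)
p - b(k(10)) = -25627 - (-2 + (12*10²)²) = -25627 - (-2 + (12*100)²) = -25627 - (-2 + 1200²) = -25627 - (-2 + 1440000) = -25627 - 1*1439998 = -25627 - 1439998 = -1465625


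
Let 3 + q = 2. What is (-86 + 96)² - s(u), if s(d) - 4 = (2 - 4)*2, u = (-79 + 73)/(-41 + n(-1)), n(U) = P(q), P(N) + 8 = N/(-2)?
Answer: 100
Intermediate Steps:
q = -1 (q = -3 + 2 = -1)
P(N) = -8 - N/2 (P(N) = -8 + N/(-2) = -8 + N*(-½) = -8 - N/2)
n(U) = -15/2 (n(U) = -8 - ½*(-1) = -8 + ½ = -15/2)
u = 12/97 (u = (-79 + 73)/(-41 - 15/2) = -6/(-97/2) = -6*(-2/97) = 12/97 ≈ 0.12371)
s(d) = 0 (s(d) = 4 + (2 - 4)*2 = 4 - 2*2 = 4 - 4 = 0)
(-86 + 96)² - s(u) = (-86 + 96)² - 1*0 = 10² + 0 = 100 + 0 = 100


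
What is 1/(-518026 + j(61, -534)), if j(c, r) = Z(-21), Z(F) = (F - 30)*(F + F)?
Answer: -1/515884 ≈ -1.9384e-6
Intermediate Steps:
Z(F) = 2*F*(-30 + F) (Z(F) = (-30 + F)*(2*F) = 2*F*(-30 + F))
j(c, r) = 2142 (j(c, r) = 2*(-21)*(-30 - 21) = 2*(-21)*(-51) = 2142)
1/(-518026 + j(61, -534)) = 1/(-518026 + 2142) = 1/(-515884) = -1/515884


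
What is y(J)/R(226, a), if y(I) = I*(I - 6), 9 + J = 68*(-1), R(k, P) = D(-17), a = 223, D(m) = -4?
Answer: -6391/4 ≈ -1597.8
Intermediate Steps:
R(k, P) = -4
J = -77 (J = -9 + 68*(-1) = -9 - 68 = -77)
y(I) = I*(-6 + I)
y(J)/R(226, a) = -77*(-6 - 77)/(-4) = -77*(-83)*(-¼) = 6391*(-¼) = -6391/4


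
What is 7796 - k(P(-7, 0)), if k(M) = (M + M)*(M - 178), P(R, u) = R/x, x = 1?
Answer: 5206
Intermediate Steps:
P(R, u) = R (P(R, u) = R/1 = R*1 = R)
k(M) = 2*M*(-178 + M) (k(M) = (2*M)*(-178 + M) = 2*M*(-178 + M))
7796 - k(P(-7, 0)) = 7796 - 2*(-7)*(-178 - 7) = 7796 - 2*(-7)*(-185) = 7796 - 1*2590 = 7796 - 2590 = 5206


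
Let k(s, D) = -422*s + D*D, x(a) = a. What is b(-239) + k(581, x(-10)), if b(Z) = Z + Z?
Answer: -245560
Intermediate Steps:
b(Z) = 2*Z
k(s, D) = D² - 422*s (k(s, D) = -422*s + D² = D² - 422*s)
b(-239) + k(581, x(-10)) = 2*(-239) + ((-10)² - 422*581) = -478 + (100 - 245182) = -478 - 245082 = -245560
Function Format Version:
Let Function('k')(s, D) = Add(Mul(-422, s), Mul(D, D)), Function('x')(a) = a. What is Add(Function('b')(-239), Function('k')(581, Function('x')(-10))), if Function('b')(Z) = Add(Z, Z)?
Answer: -245560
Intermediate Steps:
Function('b')(Z) = Mul(2, Z)
Function('k')(s, D) = Add(Pow(D, 2), Mul(-422, s)) (Function('k')(s, D) = Add(Mul(-422, s), Pow(D, 2)) = Add(Pow(D, 2), Mul(-422, s)))
Add(Function('b')(-239), Function('k')(581, Function('x')(-10))) = Add(Mul(2, -239), Add(Pow(-10, 2), Mul(-422, 581))) = Add(-478, Add(100, -245182)) = Add(-478, -245082) = -245560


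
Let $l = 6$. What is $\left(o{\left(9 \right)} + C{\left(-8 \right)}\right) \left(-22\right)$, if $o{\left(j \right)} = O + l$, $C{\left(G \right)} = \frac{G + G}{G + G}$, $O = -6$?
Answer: $-22$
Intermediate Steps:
$C{\left(G \right)} = 1$ ($C{\left(G \right)} = \frac{2 G}{2 G} = 2 G \frac{1}{2 G} = 1$)
$o{\left(j \right)} = 0$ ($o{\left(j \right)} = -6 + 6 = 0$)
$\left(o{\left(9 \right)} + C{\left(-8 \right)}\right) \left(-22\right) = \left(0 + 1\right) \left(-22\right) = 1 \left(-22\right) = -22$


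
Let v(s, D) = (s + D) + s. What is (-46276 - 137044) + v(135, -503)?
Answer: -183553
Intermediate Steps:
v(s, D) = D + 2*s (v(s, D) = (D + s) + s = D + 2*s)
(-46276 - 137044) + v(135, -503) = (-46276 - 137044) + (-503 + 2*135) = -183320 + (-503 + 270) = -183320 - 233 = -183553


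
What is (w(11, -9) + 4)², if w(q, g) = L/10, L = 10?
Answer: 25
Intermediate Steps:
w(q, g) = 1 (w(q, g) = 10/10 = 10*(⅒) = 1)
(w(11, -9) + 4)² = (1 + 4)² = 5² = 25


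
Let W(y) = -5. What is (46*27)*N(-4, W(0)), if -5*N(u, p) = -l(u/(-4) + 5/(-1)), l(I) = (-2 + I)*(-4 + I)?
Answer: 59616/5 ≈ 11923.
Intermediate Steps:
l(I) = (-4 + I)*(-2 + I)
N(u, p) = 38/5 + (-5 - u/4)**2/5 + 3*u/10 (N(u, p) = -(-1)*(8 + (u/(-4) + 5/(-1))**2 - 6*(u/(-4) + 5/(-1)))/5 = -(-1)*(8 + (u*(-1/4) + 5*(-1))**2 - 6*(u*(-1/4) + 5*(-1)))/5 = -(-1)*(8 + (-u/4 - 5)**2 - 6*(-u/4 - 5))/5 = -(-1)*(8 + (-5 - u/4)**2 - 6*(-5 - u/4))/5 = -(-1)*(8 + (-5 - u/4)**2 + (30 + 3*u/2))/5 = -(-1)*(38 + (-5 - u/4)**2 + 3*u/2)/5 = -(-38 - (-5 - u/4)**2 - 3*u/2)/5 = 38/5 + (-5 - u/4)**2/5 + 3*u/10)
(46*27)*N(-4, W(0)) = (46*27)*(63/5 + (1/80)*(-4)**2 + (4/5)*(-4)) = 1242*(63/5 + (1/80)*16 - 16/5) = 1242*(63/5 + 1/5 - 16/5) = 1242*(48/5) = 59616/5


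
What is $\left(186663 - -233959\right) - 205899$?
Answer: $214723$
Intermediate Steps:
$\left(186663 - -233959\right) - 205899 = \left(186663 + 233959\right) - 205899 = 420622 - 205899 = 214723$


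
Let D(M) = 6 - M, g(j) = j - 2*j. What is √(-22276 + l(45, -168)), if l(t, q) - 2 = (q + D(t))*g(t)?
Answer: I*√12959 ≈ 113.84*I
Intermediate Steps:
g(j) = -j
l(t, q) = 2 - t*(6 + q - t) (l(t, q) = 2 + (q + (6 - t))*(-t) = 2 + (6 + q - t)*(-t) = 2 - t*(6 + q - t))
√(-22276 + l(45, -168)) = √(-22276 + (2 + 45*(-6 + 45) - 1*(-168)*45)) = √(-22276 + (2 + 45*39 + 7560)) = √(-22276 + (2 + 1755 + 7560)) = √(-22276 + 9317) = √(-12959) = I*√12959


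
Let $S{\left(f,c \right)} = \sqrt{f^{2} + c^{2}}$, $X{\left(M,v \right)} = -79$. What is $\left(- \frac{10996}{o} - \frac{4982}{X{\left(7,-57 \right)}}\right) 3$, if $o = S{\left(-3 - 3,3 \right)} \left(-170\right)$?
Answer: $\frac{14946}{79} + \frac{5498 \sqrt{5}}{425} \approx 218.12$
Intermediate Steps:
$S{\left(f,c \right)} = \sqrt{c^{2} + f^{2}}$
$o = - 510 \sqrt{5}$ ($o = \sqrt{3^{2} + \left(-3 - 3\right)^{2}} \left(-170\right) = \sqrt{9 + \left(-3 - 3\right)^{2}} \left(-170\right) = \sqrt{9 + \left(-6\right)^{2}} \left(-170\right) = \sqrt{9 + 36} \left(-170\right) = \sqrt{45} \left(-170\right) = 3 \sqrt{5} \left(-170\right) = - 510 \sqrt{5} \approx -1140.4$)
$\left(- \frac{10996}{o} - \frac{4982}{X{\left(7,-57 \right)}}\right) 3 = \left(- \frac{10996}{\left(-510\right) \sqrt{5}} - \frac{4982}{-79}\right) 3 = \left(- 10996 \left(- \frac{\sqrt{5}}{2550}\right) - - \frac{4982}{79}\right) 3 = \left(\frac{5498 \sqrt{5}}{1275} + \frac{4982}{79}\right) 3 = \left(\frac{4982}{79} + \frac{5498 \sqrt{5}}{1275}\right) 3 = \frac{14946}{79} + \frac{5498 \sqrt{5}}{425}$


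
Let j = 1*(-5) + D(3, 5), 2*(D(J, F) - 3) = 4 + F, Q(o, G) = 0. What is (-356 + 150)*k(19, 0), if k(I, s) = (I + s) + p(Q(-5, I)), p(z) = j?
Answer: -4429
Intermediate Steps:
D(J, F) = 5 + F/2 (D(J, F) = 3 + (4 + F)/2 = 3 + (2 + F/2) = 5 + F/2)
j = 5/2 (j = 1*(-5) + (5 + (½)*5) = -5 + (5 + 5/2) = -5 + 15/2 = 5/2 ≈ 2.5000)
p(z) = 5/2
k(I, s) = 5/2 + I + s (k(I, s) = (I + s) + 5/2 = 5/2 + I + s)
(-356 + 150)*k(19, 0) = (-356 + 150)*(5/2 + 19 + 0) = -206*43/2 = -4429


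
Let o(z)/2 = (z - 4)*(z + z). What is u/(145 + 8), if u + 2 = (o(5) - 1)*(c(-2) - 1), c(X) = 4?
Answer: 55/153 ≈ 0.35948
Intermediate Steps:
o(z) = 4*z*(-4 + z) (o(z) = 2*((z - 4)*(z + z)) = 2*((-4 + z)*(2*z)) = 2*(2*z*(-4 + z)) = 4*z*(-4 + z))
u = 55 (u = -2 + (4*5*(-4 + 5) - 1)*(4 - 1) = -2 + (4*5*1 - 1)*3 = -2 + (20 - 1)*3 = -2 + 19*3 = -2 + 57 = 55)
u/(145 + 8) = 55/(145 + 8) = 55/153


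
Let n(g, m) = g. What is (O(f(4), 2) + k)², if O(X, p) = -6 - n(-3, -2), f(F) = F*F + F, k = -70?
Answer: 5329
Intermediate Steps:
f(F) = F + F² (f(F) = F² + F = F + F²)
O(X, p) = -3 (O(X, p) = -6 - 1*(-3) = -6 + 3 = -3)
(O(f(4), 2) + k)² = (-3 - 70)² = (-73)² = 5329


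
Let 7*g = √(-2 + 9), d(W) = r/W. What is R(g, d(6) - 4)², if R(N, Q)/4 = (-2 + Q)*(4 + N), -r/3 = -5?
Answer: 3164 + 224*√7 ≈ 3756.6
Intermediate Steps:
r = 15 (r = -3*(-5) = 15)
d(W) = 15/W
g = √7/7 (g = √(-2 + 9)/7 = √7/7 ≈ 0.37796)
R(N, Q) = 4*(-2 + Q)*(4 + N) (R(N, Q) = 4*((-2 + Q)*(4 + N)) = 4*(-2 + Q)*(4 + N))
R(g, d(6) - 4)² = (-32 - 8*√7/7 + 16*(15/6 - 4) + 4*(√7/7)*(15/6 - 4))² = (-32 - 8*√7/7 + 16*(15*(⅙) - 4) + 4*(√7/7)*(15*(⅙) - 4))² = (-32 - 8*√7/7 + 16*(5/2 - 4) + 4*(√7/7)*(5/2 - 4))² = (-32 - 8*√7/7 + 16*(-3/2) + 4*(√7/7)*(-3/2))² = (-32 - 8*√7/7 - 24 - 6*√7/7)² = (-56 - 2*√7)²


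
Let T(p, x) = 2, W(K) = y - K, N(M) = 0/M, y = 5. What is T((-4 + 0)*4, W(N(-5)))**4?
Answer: 16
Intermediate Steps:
N(M) = 0
W(K) = 5 - K
T((-4 + 0)*4, W(N(-5)))**4 = 2**4 = 16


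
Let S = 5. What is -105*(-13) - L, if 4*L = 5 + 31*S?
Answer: 1325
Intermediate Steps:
L = 40 (L = (5 + 31*5)/4 = (5 + 155)/4 = (¼)*160 = 40)
-105*(-13) - L = -105*(-13) - 1*40 = 1365 - 40 = 1325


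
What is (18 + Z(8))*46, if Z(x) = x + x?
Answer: 1564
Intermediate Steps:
Z(x) = 2*x
(18 + Z(8))*46 = (18 + 2*8)*46 = (18 + 16)*46 = 34*46 = 1564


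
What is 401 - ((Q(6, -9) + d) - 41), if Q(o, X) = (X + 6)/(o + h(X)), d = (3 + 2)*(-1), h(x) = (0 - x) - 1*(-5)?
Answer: 8943/20 ≈ 447.15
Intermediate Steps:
h(x) = 5 - x (h(x) = -x + 5 = 5 - x)
d = -5 (d = 5*(-1) = -5)
Q(o, X) = (6 + X)/(5 + o - X) (Q(o, X) = (X + 6)/(o + (5 - X)) = (6 + X)/(5 + o - X))
401 - ((Q(6, -9) + d) - 41) = 401 - (((6 - 9)/(5 + 6 - 1*(-9)) - 5) - 41) = 401 - ((-3/(5 + 6 + 9) - 5) - 41) = 401 - ((-3/20 - 5) - 41) = 401 - (-103/20 - 41) = 401 - 1*(-923/20) = 401 + 923/20 = 8943/20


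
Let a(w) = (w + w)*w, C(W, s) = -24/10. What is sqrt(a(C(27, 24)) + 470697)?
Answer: sqrt(11767713)/5 ≈ 686.08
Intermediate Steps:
C(W, s) = -12/5 (C(W, s) = -24*1/10 = -12/5)
a(w) = 2*w**2 (a(w) = (2*w)*w = 2*w**2)
sqrt(a(C(27, 24)) + 470697) = sqrt(2*(-12/5)**2 + 470697) = sqrt(2*(144/25) + 470697) = sqrt(288/25 + 470697) = sqrt(11767713/25) = sqrt(11767713)/5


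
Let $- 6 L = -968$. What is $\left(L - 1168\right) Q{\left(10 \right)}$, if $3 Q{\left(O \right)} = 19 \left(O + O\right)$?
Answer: $- \frac{1147600}{9} \approx -1.2751 \cdot 10^{5}$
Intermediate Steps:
$L = \frac{484}{3}$ ($L = \left(- \frac{1}{6}\right) \left(-968\right) = \frac{484}{3} \approx 161.33$)
$Q{\left(O \right)} = \frac{38 O}{3}$ ($Q{\left(O \right)} = \frac{19 \left(O + O\right)}{3} = \frac{19 \cdot 2 O}{3} = \frac{38 O}{3}$)
$\left(L - 1168\right) Q{\left(10 \right)} = \left(\frac{484}{3} - 1168\right) \frac{38}{3} \cdot 10 = \left(- \frac{3020}{3}\right) \frac{380}{3} = - \frac{1147600}{9}$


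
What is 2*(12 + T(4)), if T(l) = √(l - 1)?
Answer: 24 + 2*√3 ≈ 27.464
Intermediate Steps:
T(l) = √(-1 + l)
2*(12 + T(4)) = 2*(12 + √(-1 + 4)) = 2*(12 + √3) = 24 + 2*√3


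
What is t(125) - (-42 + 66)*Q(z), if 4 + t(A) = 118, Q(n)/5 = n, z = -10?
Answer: 1314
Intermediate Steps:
Q(n) = 5*n
t(A) = 114 (t(A) = -4 + 118 = 114)
t(125) - (-42 + 66)*Q(z) = 114 - (-42 + 66)*5*(-10) = 114 - 24*(-50) = 114 - 1*(-1200) = 114 + 1200 = 1314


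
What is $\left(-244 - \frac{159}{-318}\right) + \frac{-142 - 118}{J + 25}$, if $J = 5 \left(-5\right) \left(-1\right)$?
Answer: $- \frac{2487}{10} \approx -248.7$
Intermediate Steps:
$J = 25$ ($J = \left(-25\right) \left(-1\right) = 25$)
$\left(-244 - \frac{159}{-318}\right) + \frac{-142 - 118}{J + 25} = \left(-244 - \frac{159}{-318}\right) + \frac{-142 - 118}{25 + 25} = \left(-244 - - \frac{1}{2}\right) - \frac{260}{50} = \left(-244 + \frac{1}{2}\right) - \frac{26}{5} = - \frac{487}{2} - \frac{26}{5} = - \frac{2487}{10}$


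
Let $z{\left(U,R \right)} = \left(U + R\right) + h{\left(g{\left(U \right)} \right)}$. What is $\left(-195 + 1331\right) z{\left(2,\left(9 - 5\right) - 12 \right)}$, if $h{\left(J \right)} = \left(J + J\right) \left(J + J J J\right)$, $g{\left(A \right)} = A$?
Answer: $38624$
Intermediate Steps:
$h{\left(J \right)} = 2 J \left(J + J^{3}\right)$ ($h{\left(J \right)} = 2 J \left(J + J^{2} J\right) = 2 J \left(J + J^{3}\right)$)
$z{\left(U,R \right)} = R + U + 2 U^{2} \left(1 + U^{2}\right)$ ($z{\left(U,R \right)} = \left(U + R\right) + 2 U^{2} \left(1 + U^{2}\right) = \left(R + U\right) + 2 U^{2} \left(1 + U^{2}\right) = R + U + 2 U^{2} \left(1 + U^{2}\right)$)
$\left(-195 + 1331\right) z{\left(2,\left(9 - 5\right) - 12 \right)} = \left(-195 + 1331\right) \left(\left(\left(9 - 5\right) - 12\right) + 2 + 2 \cdot 2^{2} \left(1 + 2^{2}\right)\right) = 1136 \left(\left(4 - 12\right) + 2 + 2 \cdot 4 \left(1 + 4\right)\right) = 1136 \left(-8 + 2 + 2 \cdot 4 \cdot 5\right) = 1136 \left(-8 + 2 + 40\right) = 1136 \cdot 34 = 38624$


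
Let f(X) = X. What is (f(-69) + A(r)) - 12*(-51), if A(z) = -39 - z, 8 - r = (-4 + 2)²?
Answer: 500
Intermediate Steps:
r = 4 (r = 8 - (-4 + 2)² = 8 - 1*(-2)² = 8 - 1*4 = 8 - 4 = 4)
(f(-69) + A(r)) - 12*(-51) = (-69 + (-39 - 1*4)) - 12*(-51) = (-69 + (-39 - 4)) + 612 = (-69 - 43) + 612 = -112 + 612 = 500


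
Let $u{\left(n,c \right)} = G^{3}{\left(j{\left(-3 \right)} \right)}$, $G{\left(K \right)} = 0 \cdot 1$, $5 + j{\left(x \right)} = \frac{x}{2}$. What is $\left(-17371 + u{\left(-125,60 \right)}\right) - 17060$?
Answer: $-34431$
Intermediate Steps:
$j{\left(x \right)} = -5 + \frac{x}{2}$
$G{\left(K \right)} = 0$
$u{\left(n,c \right)} = 0$ ($u{\left(n,c \right)} = 0^{3} = 0$)
$\left(-17371 + u{\left(-125,60 \right)}\right) - 17060 = \left(-17371 + 0\right) - 17060 = -17371 - 17060 = -34431$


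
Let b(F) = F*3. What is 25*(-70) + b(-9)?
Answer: -1777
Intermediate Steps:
b(F) = 3*F
25*(-70) + b(-9) = 25*(-70) + 3*(-9) = -1750 - 27 = -1777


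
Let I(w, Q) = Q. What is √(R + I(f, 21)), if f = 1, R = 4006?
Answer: √4027 ≈ 63.459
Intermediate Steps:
√(R + I(f, 21)) = √(4006 + 21) = √4027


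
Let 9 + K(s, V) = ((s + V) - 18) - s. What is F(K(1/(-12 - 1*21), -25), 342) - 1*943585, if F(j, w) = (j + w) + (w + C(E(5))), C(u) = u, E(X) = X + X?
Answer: -942943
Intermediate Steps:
E(X) = 2*X
K(s, V) = -27 + V (K(s, V) = -9 + (((s + V) - 18) - s) = -9 + (((V + s) - 18) - s) = -9 + ((-18 + V + s) - s) = -9 + (-18 + V) = -27 + V)
F(j, w) = 10 + j + 2*w (F(j, w) = (j + w) + (w + 2*5) = (j + w) + (w + 10) = (j + w) + (10 + w) = 10 + j + 2*w)
F(K(1/(-12 - 1*21), -25), 342) - 1*943585 = (10 + (-27 - 25) + 2*342) - 1*943585 = (10 - 52 + 684) - 943585 = 642 - 943585 = -942943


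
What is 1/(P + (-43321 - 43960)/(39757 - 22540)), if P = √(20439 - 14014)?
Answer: 1502716977/1896913223864 + 1482125445*√257/1896913223864 ≈ 0.013318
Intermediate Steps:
P = 5*√257 (P = √6425 = 5*√257 ≈ 80.156)
1/(P + (-43321 - 43960)/(39757 - 22540)) = 1/(5*√257 + (-43321 - 43960)/(39757 - 22540)) = 1/(5*√257 - 87281/17217) = 1/(-87281/17217 + 5*√257)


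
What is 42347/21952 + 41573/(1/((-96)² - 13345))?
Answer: -3768168695637/21952 ≈ -1.7165e+8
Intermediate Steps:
42347/21952 + 41573/(1/((-96)² - 13345)) = 42347*(1/21952) + 41573/(1/(9216 - 13345)) = 42347/21952 + 41573/(1/(-4129)) = 42347/21952 + 41573/(-1/4129) = 42347/21952 + 41573*(-4129) = 42347/21952 - 171654917 = -3768168695637/21952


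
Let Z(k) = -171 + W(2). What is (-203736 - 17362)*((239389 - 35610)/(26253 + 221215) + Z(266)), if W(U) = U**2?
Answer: 4546148203973/123734 ≈ 3.6741e+7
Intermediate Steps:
Z(k) = -167 (Z(k) = -171 + 2**2 = -171 + 4 = -167)
(-203736 - 17362)*((239389 - 35610)/(26253 + 221215) + Z(266)) = (-203736 - 17362)*((239389 - 35610)/(26253 + 221215) - 167) = -221098*(203779/247468 - 167) = -221098*(-41123377/247468) = 4546148203973/123734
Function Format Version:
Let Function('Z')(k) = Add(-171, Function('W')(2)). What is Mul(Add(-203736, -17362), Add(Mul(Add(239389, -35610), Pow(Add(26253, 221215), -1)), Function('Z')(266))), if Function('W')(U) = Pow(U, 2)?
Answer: Rational(4546148203973, 123734) ≈ 3.6741e+7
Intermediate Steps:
Function('Z')(k) = -167 (Function('Z')(k) = Add(-171, Pow(2, 2)) = Add(-171, 4) = -167)
Mul(Add(-203736, -17362), Add(Mul(Add(239389, -35610), Pow(Add(26253, 221215), -1)), Function('Z')(266))) = Mul(Add(-203736, -17362), Add(Mul(Add(239389, -35610), Pow(Add(26253, 221215), -1)), -167)) = Mul(-221098, Add(Mul(203779, Pow(247468, -1)), -167)) = Mul(-221098, Add(Mul(203779, Rational(1, 247468)), -167)) = Mul(-221098, Add(Rational(203779, 247468), -167)) = Mul(-221098, Rational(-41123377, 247468)) = Rational(4546148203973, 123734)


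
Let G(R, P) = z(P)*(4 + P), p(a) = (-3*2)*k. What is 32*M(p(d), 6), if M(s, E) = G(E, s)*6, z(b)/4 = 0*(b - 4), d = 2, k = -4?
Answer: 0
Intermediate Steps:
z(b) = 0 (z(b) = 4*(0*(b - 4)) = 4*(0*(-4 + b)) = 4*0 = 0)
p(a) = 24 (p(a) = -3*2*(-4) = -6*(-4) = 24)
G(R, P) = 0 (G(R, P) = 0*(4 + P) = 0)
M(s, E) = 0 (M(s, E) = 0*6 = 0)
32*M(p(d), 6) = 32*0 = 0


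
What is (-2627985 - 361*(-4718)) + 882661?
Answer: -42126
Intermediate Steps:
(-2627985 - 361*(-4718)) + 882661 = (-2627985 + 1703198) + 882661 = -924787 + 882661 = -42126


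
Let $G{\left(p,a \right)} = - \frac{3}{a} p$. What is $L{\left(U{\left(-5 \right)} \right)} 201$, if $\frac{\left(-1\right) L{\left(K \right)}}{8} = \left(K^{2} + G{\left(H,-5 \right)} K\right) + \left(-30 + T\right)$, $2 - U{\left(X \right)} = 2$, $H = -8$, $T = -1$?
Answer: $49848$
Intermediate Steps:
$U{\left(X \right)} = 0$ ($U{\left(X \right)} = 2 - 2 = 0$)
$G{\left(p,a \right)} = - \frac{3 p}{a}$
$L{\left(K \right)} = 248 - 8 K^{2} + \frac{192 K}{5}$ ($L{\left(K \right)} = - 8 \left(\left(K^{2} + \left(-3\right) \left(-8\right) \frac{1}{-5} K\right) - 31\right) = - 8 \left(\left(K^{2} + \left(-3\right) \left(-8\right) \left(- \frac{1}{5}\right) K\right) - 31\right) = - 8 \left(\left(K^{2} - \frac{24 K}{5}\right) - 31\right) = - 8 \left(-31 + K^{2} - \frac{24 K}{5}\right) = 248 - 8 K^{2} + \frac{192 K}{5}$)
$L{\left(U{\left(-5 \right)} \right)} 201 = \left(248 - 8 \cdot 0^{2} + \frac{192}{5} \cdot 0\right) 201 = \left(248 - 0 + 0\right) 201 = \left(248 + 0 + 0\right) 201 = 248 \cdot 201 = 49848$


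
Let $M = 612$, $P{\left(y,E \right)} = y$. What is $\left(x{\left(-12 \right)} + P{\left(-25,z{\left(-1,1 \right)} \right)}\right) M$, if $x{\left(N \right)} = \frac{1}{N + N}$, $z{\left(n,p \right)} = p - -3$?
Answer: $- \frac{30651}{2} \approx -15326.0$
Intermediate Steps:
$z{\left(n,p \right)} = 3 + p$ ($z{\left(n,p \right)} = p + 3 = 3 + p$)
$x{\left(N \right)} = \frac{1}{2 N}$
$\left(x{\left(-12 \right)} + P{\left(-25,z{\left(-1,1 \right)} \right)}\right) M = \left(\frac{1}{2 \left(-12\right)} - 25\right) 612 = \left(\frac{1}{2} \left(- \frac{1}{12}\right) - 25\right) 612 = \left(- \frac{1}{24} - 25\right) 612 = \left(- \frac{601}{24}\right) 612 = - \frac{30651}{2}$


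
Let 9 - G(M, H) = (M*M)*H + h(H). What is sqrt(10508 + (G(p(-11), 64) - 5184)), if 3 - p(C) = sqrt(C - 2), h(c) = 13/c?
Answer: sqrt(357683 + 24576*I*sqrt(13))/8 ≈ 75.321 + 9.1909*I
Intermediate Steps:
p(C) = 3 - sqrt(-2 + C) (p(C) = 3 - sqrt(C - 2) = 3 - sqrt(-2 + C))
G(M, H) = 9 - 13/H - H*M**2 (G(M, H) = 9 - ((M*M)*H + 13/H) = 9 - (M**2*H + 13/H) = 9 - (H*M**2 + 13/H) = 9 - (13/H + H*M**2) = 9 + (-13/H - H*M**2) = 9 - 13/H - H*M**2)
sqrt(10508 + (G(p(-11), 64) - 5184)) = sqrt(10508 + ((9 - 13/64 - 1*64*(3 - sqrt(-2 - 11))**2) - 5184)) = sqrt(10508 + ((9 - 13*1/64 - 1*64*(3 - sqrt(-13))**2) - 5184)) = sqrt(10508 + ((9 - 13/64 - 1*64*(3 - I*sqrt(13))**2) - 5184)) = sqrt(10508 + ((9 - 13/64 - 64*(3 - I*sqrt(13))**2) - 5184)) = sqrt(10508 + ((563/64 - 64*(3 - I*sqrt(13))**2) - 5184)) = sqrt(10508 + (-331213/64 - 64*(3 - I*sqrt(13))**2)) = sqrt(341299/64 - 64*(3 - I*sqrt(13))**2)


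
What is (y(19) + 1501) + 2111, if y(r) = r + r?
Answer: 3650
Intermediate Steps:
y(r) = 2*r
(y(19) + 1501) + 2111 = (2*19 + 1501) + 2111 = (38 + 1501) + 2111 = 1539 + 2111 = 3650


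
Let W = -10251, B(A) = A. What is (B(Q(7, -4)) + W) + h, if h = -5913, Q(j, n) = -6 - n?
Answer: -16166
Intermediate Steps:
(B(Q(7, -4)) + W) + h = ((-6 - 1*(-4)) - 10251) - 5913 = ((-6 + 4) - 10251) - 5913 = (-2 - 10251) - 5913 = -10253 - 5913 = -16166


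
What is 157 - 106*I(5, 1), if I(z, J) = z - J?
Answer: -267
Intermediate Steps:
157 - 106*I(5, 1) = 157 - 106*(5 - 1*1) = 157 - 106*(5 - 1) = 157 - 106*4 = 157 - 424 = -267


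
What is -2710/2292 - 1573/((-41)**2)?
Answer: -4080413/1926426 ≈ -2.1181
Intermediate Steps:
-2710/2292 - 1573/((-41)**2) = -2710*1/2292 - 1573/1681 = -1355/1146 - 1573*1/1681 = -1355/1146 - 1573/1681 = -4080413/1926426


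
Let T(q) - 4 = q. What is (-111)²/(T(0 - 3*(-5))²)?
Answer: 12321/361 ≈ 34.130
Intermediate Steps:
T(q) = 4 + q
(-111)²/(T(0 - 3*(-5))²) = (-111)²/((4 + (0 - 3*(-5)))²) = 12321/((4 + (0 + 15))²) = 12321/((4 + 15)²) = 12321/(19²) = 12321/361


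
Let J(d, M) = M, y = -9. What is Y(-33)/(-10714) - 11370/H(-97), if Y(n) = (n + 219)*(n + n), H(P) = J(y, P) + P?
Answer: 2822721/47239 ≈ 59.754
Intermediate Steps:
H(P) = 2*P (H(P) = P + P = 2*P)
Y(n) = 2*n*(219 + n) (Y(n) = (219 + n)*(2*n) = 2*n*(219 + n))
Y(-33)/(-10714) - 11370/H(-97) = (2*(-33)*(219 - 33))/(-10714) - 11370/(2*(-97)) = (2*(-33)*186)*(-1/10714) - 11370/(-194) = -12276*(-1/10714) - 11370*(-1/194) = 558/487 + 5685/97 = 2822721/47239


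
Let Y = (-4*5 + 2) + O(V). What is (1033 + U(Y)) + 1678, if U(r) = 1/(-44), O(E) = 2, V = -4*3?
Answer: 119283/44 ≈ 2711.0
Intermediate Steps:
V = -12
Y = -16 (Y = (-4*5 + 2) + 2 = (-20 + 2) + 2 = -18 + 2 = -16)
U(r) = -1/44
(1033 + U(Y)) + 1678 = (1033 - 1/44) + 1678 = 45451/44 + 1678 = 119283/44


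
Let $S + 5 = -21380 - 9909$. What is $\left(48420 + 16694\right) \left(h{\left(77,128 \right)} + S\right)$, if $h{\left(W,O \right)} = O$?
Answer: $-2029342924$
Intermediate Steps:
$S = -31294$ ($S = -5 - 31289 = -31294$)
$\left(48420 + 16694\right) \left(h{\left(77,128 \right)} + S\right) = \left(48420 + 16694\right) \left(128 - 31294\right) = 65114 \left(-31166\right) = -2029342924$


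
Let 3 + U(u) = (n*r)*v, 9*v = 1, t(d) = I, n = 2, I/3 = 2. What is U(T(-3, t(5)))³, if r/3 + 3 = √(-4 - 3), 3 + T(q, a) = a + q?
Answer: -235/3 + 1294*I*√7/27 ≈ -78.333 + 126.8*I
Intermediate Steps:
I = 6 (I = 3*2 = 6)
t(d) = 6
v = ⅑ (v = (⅑)*1 = ⅑ ≈ 0.11111)
T(q, a) = -3 + a + q (T(q, a) = -3 + (a + q) = -3 + a + q)
r = -9 + 3*I*√7 (r = -9 + 3*√(-4 - 3) = -9 + 3*√(-7) = -9 + 3*(I*√7) = -9 + 3*I*√7 ≈ -9.0 + 7.9373*I)
U(u) = -5 + 2*I*√7/3 (U(u) = -3 + (2*(-9 + 3*I*√7))*(⅑) = -3 + (-18 + 6*I*√7)*(⅑) = -3 + (-2 + 2*I*√7/3) = -5 + 2*I*√7/3)
U(T(-3, t(5)))³ = (-5 + 2*I*√7/3)³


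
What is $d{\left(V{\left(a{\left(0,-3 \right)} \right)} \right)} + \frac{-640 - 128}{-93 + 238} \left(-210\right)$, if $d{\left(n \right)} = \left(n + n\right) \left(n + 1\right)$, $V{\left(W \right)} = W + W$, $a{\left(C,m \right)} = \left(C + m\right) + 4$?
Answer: $\frac{32604}{29} \approx 1124.3$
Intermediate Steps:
$a{\left(C,m \right)} = 4 + C + m$
$V{\left(W \right)} = 2 W$
$d{\left(n \right)} = 2 n \left(1 + n\right)$
$d{\left(V{\left(a{\left(0,-3 \right)} \right)} \right)} + \frac{-640 - 128}{-93 + 238} \left(-210\right) = 2 \cdot 2 \left(4 + 0 - 3\right) \left(1 + 2 \left(4 + 0 - 3\right)\right) + \frac{-640 - 128}{-93 + 238} \left(-210\right) = 2 \cdot 2 \cdot 1 \left(1 + 2 \cdot 1\right) + - \frac{768}{145} \left(-210\right) = 2 \cdot 2 \left(1 + 2\right) + \left(-768\right) \frac{1}{145} \left(-210\right) = 2 \cdot 2 \cdot 3 - - \frac{32256}{29} = 12 + \frac{32256}{29} = \frac{32604}{29}$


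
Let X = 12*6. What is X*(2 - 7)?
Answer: -360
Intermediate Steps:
X = 72
X*(2 - 7) = 72*(2 - 7) = 72*(-5) = -360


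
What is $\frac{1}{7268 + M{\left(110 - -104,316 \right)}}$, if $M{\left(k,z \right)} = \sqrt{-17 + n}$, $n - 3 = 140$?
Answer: $\frac{3634}{26411849} - \frac{3 \sqrt{14}}{52823698} \approx 0.00013738$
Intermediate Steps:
$n = 143$ ($n = 3 + 140 = 143$)
$M{\left(k,z \right)} = 3 \sqrt{14}$ ($M{\left(k,z \right)} = \sqrt{-17 + 143} = \sqrt{126} = 3 \sqrt{14}$)
$\frac{1}{7268 + M{\left(110 - -104,316 \right)}} = \frac{1}{7268 + 3 \sqrt{14}}$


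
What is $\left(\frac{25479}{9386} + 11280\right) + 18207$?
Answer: $\frac{14567919}{494} \approx 29490.0$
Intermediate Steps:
$\left(\frac{25479}{9386} + 11280\right) + 18207 = \left(25479 \cdot \frac{1}{9386} + 11280\right) + 18207 = \left(\frac{1341}{494} + 11280\right) + 18207 = \frac{5573661}{494} + 18207 = \frac{14567919}{494}$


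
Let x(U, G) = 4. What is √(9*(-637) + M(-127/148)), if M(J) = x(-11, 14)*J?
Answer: 2*I*√1963294/37 ≈ 75.739*I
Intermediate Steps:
M(J) = 4*J
√(9*(-637) + M(-127/148)) = √(9*(-637) + 4*(-127/148)) = √(-5733 + 4*(-127*1/148)) = √(-5733 + 4*(-127/148)) = √(-5733 - 127/37) = √(-212248/37) = 2*I*√1963294/37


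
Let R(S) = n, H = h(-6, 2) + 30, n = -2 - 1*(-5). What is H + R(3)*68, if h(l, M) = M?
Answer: 236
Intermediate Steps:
n = 3 (n = -2 + 5 = 3)
H = 32 (H = 2 + 30 = 32)
R(S) = 3
H + R(3)*68 = 32 + 3*68 = 32 + 204 = 236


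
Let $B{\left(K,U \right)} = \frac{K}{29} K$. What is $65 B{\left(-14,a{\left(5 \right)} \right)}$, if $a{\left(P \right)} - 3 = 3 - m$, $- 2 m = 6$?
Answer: $\frac{12740}{29} \approx 439.31$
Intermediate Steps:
$m = -3$ ($m = \left(- \frac{1}{2}\right) 6 = -3$)
$a{\left(P \right)} = 9$ ($a{\left(P \right)} = 3 + \left(3 - -3\right) = 3 + \left(3 + 3\right) = 3 + 6 = 9$)
$B{\left(K,U \right)} = \frac{K^{2}}{29}$ ($B{\left(K,U \right)} = K \frac{1}{29} K = \frac{K}{29} K = \frac{K^{2}}{29}$)
$65 B{\left(-14,a{\left(5 \right)} \right)} = 65 \frac{\left(-14\right)^{2}}{29} = 65 \cdot \frac{1}{29} \cdot 196 = 65 \cdot \frac{196}{29} = \frac{12740}{29}$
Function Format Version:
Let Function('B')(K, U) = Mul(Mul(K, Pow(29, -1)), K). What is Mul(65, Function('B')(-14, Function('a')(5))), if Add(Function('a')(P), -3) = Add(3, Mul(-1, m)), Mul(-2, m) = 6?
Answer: Rational(12740, 29) ≈ 439.31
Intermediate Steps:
m = -3 (m = Mul(Rational(-1, 2), 6) = -3)
Function('a')(P) = 9 (Function('a')(P) = Add(3, Add(3, Mul(-1, -3))) = Add(3, Add(3, 3)) = Add(3, 6) = 9)
Function('B')(K, U) = Mul(Rational(1, 29), Pow(K, 2)) (Function('B')(K, U) = Mul(Mul(K, Rational(1, 29)), K) = Mul(Mul(Rational(1, 29), K), K) = Mul(Rational(1, 29), Pow(K, 2)))
Mul(65, Function('B')(-14, Function('a')(5))) = Mul(65, Mul(Rational(1, 29), Pow(-14, 2))) = Mul(65, Mul(Rational(1, 29), 196)) = Mul(65, Rational(196, 29)) = Rational(12740, 29)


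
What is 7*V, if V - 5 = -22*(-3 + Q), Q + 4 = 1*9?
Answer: -273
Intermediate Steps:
Q = 5 (Q = -4 + 1*9 = -4 + 9 = 5)
V = -39 (V = 5 - 22*(-3 + 5) = 5 - 22*2 = 5 - 44 = -39)
7*V = 7*(-39) = -273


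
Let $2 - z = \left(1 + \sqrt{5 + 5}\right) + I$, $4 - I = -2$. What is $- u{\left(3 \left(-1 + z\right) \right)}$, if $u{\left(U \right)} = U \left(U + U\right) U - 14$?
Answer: $21398 + 6372 \sqrt{10} \approx 41548.0$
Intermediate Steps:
$I = 6$ ($I = 4 - -2 = 4 + 2 = 6$)
$z = -5 - \sqrt{10}$ ($z = 2 - \left(\left(1 + \sqrt{5 + 5}\right) + 6\right) = 2 - \left(\left(1 + \sqrt{10}\right) + 6\right) = 2 - \left(7 + \sqrt{10}\right) = -5 - \sqrt{10} \approx -8.1623$)
$u{\left(U \right)} = -14 + 2 U^{3}$ ($u{\left(U \right)} = U 2 U U - 14 = U 2 U^{2} - 14 = 2 U^{3} - 14 = -14 + 2 U^{3}$)
$- u{\left(3 \left(-1 + z\right) \right)} = - (-14 + 2 \left(3 \left(-1 - \left(5 + \sqrt{10}\right)\right)\right)^{3}) = - (-14 + 2 \left(3 \left(-6 - \sqrt{10}\right)\right)^{3}) = - (-14 + 2 \left(-18 - 3 \sqrt{10}\right)^{3}) = 14 - 2 \left(-18 - 3 \sqrt{10}\right)^{3}$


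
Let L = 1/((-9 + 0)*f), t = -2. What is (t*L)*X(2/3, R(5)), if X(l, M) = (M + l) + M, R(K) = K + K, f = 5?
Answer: 124/135 ≈ 0.91852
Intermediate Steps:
R(K) = 2*K
X(l, M) = l + 2*M
L = -1/45 (L = 1/((-9 + 0)*5) = (⅕)/(-9) = -⅑*⅕ = -1/45 ≈ -0.022222)
(t*L)*X(2/3, R(5)) = (-2*(-1/45))*(2/3 + 2*(2*5)) = 2*(2*(⅓) + 2*10)/45 = 2*(⅔ + 20)/45 = (2/45)*(62/3) = 124/135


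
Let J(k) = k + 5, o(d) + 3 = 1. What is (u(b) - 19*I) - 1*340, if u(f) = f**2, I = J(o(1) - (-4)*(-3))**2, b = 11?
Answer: -1758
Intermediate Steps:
o(d) = -2 (o(d) = -3 + 1 = -2)
J(k) = 5 + k
I = 81 (I = (5 + (-2 - (-4)*(-3)))**2 = (5 + (-2 - 1*12))**2 = (5 + (-2 - 12))**2 = (5 - 14)**2 = (-9)**2 = 81)
(u(b) - 19*I) - 1*340 = (11**2 - 19*81) - 1*340 = (121 - 1539) - 340 = -1418 - 340 = -1758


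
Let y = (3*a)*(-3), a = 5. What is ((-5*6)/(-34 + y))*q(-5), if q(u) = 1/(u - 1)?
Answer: -5/79 ≈ -0.063291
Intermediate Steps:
q(u) = 1/(-1 + u)
y = -45 (y = (3*5)*(-3) = 15*(-3) = -45)
((-5*6)/(-34 + y))*q(-5) = ((-5*6)/(-34 - 45))/(-1 - 5) = -30/(-79)/(-6) = -30*(-1/79)*(-1/6) = (30/79)*(-1/6) = -5/79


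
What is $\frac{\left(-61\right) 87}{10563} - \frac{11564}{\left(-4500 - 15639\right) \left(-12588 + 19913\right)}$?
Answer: $- \frac{5324876219}{10600234575} \approx -0.50234$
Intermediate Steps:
$\frac{\left(-61\right) 87}{10563} - \frac{11564}{\left(-4500 - 15639\right) \left(-12588 + 19913\right)} = \left(-5307\right) \frac{1}{10563} - \frac{11564}{\left(-20139\right) 7325} = - \frac{1769}{3521} - \frac{11564}{-147518175} = - \frac{1769}{3521} - - \frac{236}{3010575} = - \frac{1769}{3521} + \frac{236}{3010575} = - \frac{5324876219}{10600234575}$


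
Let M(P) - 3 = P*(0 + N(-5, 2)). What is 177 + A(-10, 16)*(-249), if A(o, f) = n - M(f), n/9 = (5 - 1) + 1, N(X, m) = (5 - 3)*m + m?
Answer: 13623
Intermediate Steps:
N(X, m) = 3*m (N(X, m) = 2*m + m = 3*m)
M(P) = 3 + 6*P (M(P) = 3 + P*(0 + 3*2) = 3 + P*(0 + 6) = 3 + P*6 = 3 + 6*P)
n = 45 (n = 9*((5 - 1) + 1) = 9*(4 + 1) = 9*5 = 45)
A(o, f) = 42 - 6*f (A(o, f) = 45 - (3 + 6*f) = 45 + (-3 - 6*f) = 42 - 6*f)
177 + A(-10, 16)*(-249) = 177 + (42 - 6*16)*(-249) = 177 + (42 - 96)*(-249) = 177 - 54*(-249) = 177 + 13446 = 13623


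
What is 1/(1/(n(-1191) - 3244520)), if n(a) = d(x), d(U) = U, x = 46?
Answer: -3244474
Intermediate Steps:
n(a) = 46
1/(1/(n(-1191) - 3244520)) = 1/(1/(46 - 3244520)) = 1/(1/(-3244474)) = 1/(-1/3244474) = -3244474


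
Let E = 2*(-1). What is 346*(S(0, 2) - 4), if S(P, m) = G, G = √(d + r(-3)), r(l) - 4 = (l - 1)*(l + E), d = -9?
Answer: -1384 + 346*√15 ≈ -43.948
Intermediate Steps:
E = -2
r(l) = 4 + (-1 + l)*(-2 + l) (r(l) = 4 + (l - 1)*(l - 2) = 4 + (-1 + l)*(-2 + l))
G = √15 (G = √(-9 + (6 + (-3)² - 3*(-3))) = √(-9 + (6 + 9 + 9)) = √(-9 + 24) = √15 ≈ 3.8730)
S(P, m) = √15
346*(S(0, 2) - 4) = 346*(√15 - 4) = 346*(-4 + √15) = -1384 + 346*√15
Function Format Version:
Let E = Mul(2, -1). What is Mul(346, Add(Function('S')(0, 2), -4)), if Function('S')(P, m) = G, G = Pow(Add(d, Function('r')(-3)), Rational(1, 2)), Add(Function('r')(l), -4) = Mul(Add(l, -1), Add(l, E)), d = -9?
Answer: Add(-1384, Mul(346, Pow(15, Rational(1, 2)))) ≈ -43.948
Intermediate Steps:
E = -2
Function('r')(l) = Add(4, Mul(Add(-1, l), Add(-2, l))) (Function('r')(l) = Add(4, Mul(Add(l, -1), Add(l, -2))) = Add(4, Mul(Add(-1, l), Add(-2, l))))
G = Pow(15, Rational(1, 2)) (G = Pow(Add(-9, Add(6, Pow(-3, 2), Mul(-3, -3))), Rational(1, 2)) = Pow(Add(-9, Add(6, 9, 9)), Rational(1, 2)) = Pow(Add(-9, 24), Rational(1, 2)) = Pow(15, Rational(1, 2)) ≈ 3.8730)
Function('S')(P, m) = Pow(15, Rational(1, 2))
Mul(346, Add(Function('S')(0, 2), -4)) = Mul(346, Add(Pow(15, Rational(1, 2)), -4)) = Mul(346, Add(-4, Pow(15, Rational(1, 2)))) = Add(-1384, Mul(346, Pow(15, Rational(1, 2))))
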